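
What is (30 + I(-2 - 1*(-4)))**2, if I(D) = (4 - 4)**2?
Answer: 900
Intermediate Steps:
I(D) = 0 (I(D) = 0**2 = 0)
(30 + I(-2 - 1*(-4)))**2 = (30 + 0)**2 = 30**2 = 900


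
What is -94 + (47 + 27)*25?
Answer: 1756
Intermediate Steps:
-94 + (47 + 27)*25 = -94 + 74*25 = -94 + 1850 = 1756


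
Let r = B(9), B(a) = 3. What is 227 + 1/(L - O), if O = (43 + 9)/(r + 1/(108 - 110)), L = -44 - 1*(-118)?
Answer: 60387/266 ≈ 227.02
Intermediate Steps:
L = 74 (L = -44 + 118 = 74)
r = 3
O = 104/5 (O = (43 + 9)/(3 + 1/(108 - 110)) = 52/(3 + 1/(-2)) = 52/(3 - ½) = 52/(5/2) = 52*(⅖) = 104/5 ≈ 20.800)
227 + 1/(L - O) = 227 + 1/(74 - 1*104/5) = 227 + 1/(74 - 104/5) = 227 + 1/(266/5) = 227 + 5/266 = 60387/266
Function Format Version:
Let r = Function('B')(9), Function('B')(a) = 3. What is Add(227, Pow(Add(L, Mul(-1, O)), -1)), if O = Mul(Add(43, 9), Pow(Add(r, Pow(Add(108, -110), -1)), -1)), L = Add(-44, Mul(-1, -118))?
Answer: Rational(60387, 266) ≈ 227.02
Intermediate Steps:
L = 74 (L = Add(-44, 118) = 74)
r = 3
O = Rational(104, 5) (O = Mul(Add(43, 9), Pow(Add(3, Pow(Add(108, -110), -1)), -1)) = Mul(52, Pow(Add(3, Pow(-2, -1)), -1)) = Mul(52, Pow(Add(3, Rational(-1, 2)), -1)) = Mul(52, Pow(Rational(5, 2), -1)) = Mul(52, Rational(2, 5)) = Rational(104, 5) ≈ 20.800)
Add(227, Pow(Add(L, Mul(-1, O)), -1)) = Add(227, Pow(Add(74, Mul(-1, Rational(104, 5))), -1)) = Add(227, Pow(Add(74, Rational(-104, 5)), -1)) = Add(227, Pow(Rational(266, 5), -1)) = Add(227, Rational(5, 266)) = Rational(60387, 266)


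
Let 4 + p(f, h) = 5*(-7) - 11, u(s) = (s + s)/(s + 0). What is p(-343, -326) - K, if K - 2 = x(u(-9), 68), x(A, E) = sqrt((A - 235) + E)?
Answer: -52 - I*sqrt(165) ≈ -52.0 - 12.845*I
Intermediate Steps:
u(s) = 2 (u(s) = (2*s)/s = 2)
x(A, E) = sqrt(-235 + A + E) (x(A, E) = sqrt((-235 + A) + E) = sqrt(-235 + A + E))
p(f, h) = -50 (p(f, h) = -4 + (5*(-7) - 11) = -4 + (-35 - 11) = -4 - 46 = -50)
K = 2 + I*sqrt(165) (K = 2 + sqrt(-235 + 2 + 68) = 2 + sqrt(-165) = 2 + I*sqrt(165) ≈ 2.0 + 12.845*I)
p(-343, -326) - K = -50 - (2 + I*sqrt(165)) = -50 + (-2 - I*sqrt(165)) = -52 - I*sqrt(165)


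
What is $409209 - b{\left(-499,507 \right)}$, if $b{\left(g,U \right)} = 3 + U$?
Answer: $408699$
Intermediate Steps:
$409209 - b{\left(-499,507 \right)} = 409209 - \left(3 + 507\right) = 409209 - 510 = 408699$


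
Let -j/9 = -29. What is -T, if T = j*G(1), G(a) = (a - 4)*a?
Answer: 783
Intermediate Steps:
j = 261 (j = -9*(-29) = 261)
G(a) = a*(-4 + a) (G(a) = (-4 + a)*a = a*(-4 + a))
T = -783 (T = 261*(1*(-4 + 1)) = 261*(1*(-3)) = 261*(-3) = -783)
-T = -1*(-783) = 783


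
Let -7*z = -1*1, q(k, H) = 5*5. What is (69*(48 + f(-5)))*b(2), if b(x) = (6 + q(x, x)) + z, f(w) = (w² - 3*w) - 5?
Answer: 1248486/7 ≈ 1.7836e+5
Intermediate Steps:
q(k, H) = 25
z = ⅐ (z = -(-1)/7 = -⅐*(-1) = ⅐ ≈ 0.14286)
f(w) = -5 + w² - 3*w
b(x) = 218/7 (b(x) = (6 + 25) + ⅐ = 31 + ⅐ = 218/7)
(69*(48 + f(-5)))*b(2) = (69*(48 + (-5 + (-5)² - 3*(-5))))*(218/7) = (69*(48 + (-5 + 25 + 15)))*(218/7) = (69*(48 + 35))*(218/7) = (69*83)*(218/7) = 5727*(218/7) = 1248486/7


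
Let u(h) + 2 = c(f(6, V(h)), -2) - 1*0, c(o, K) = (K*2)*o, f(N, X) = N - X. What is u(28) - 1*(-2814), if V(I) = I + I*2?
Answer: 3124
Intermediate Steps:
V(I) = 3*I (V(I) = I + 2*I = 3*I)
c(o, K) = 2*K*o (c(o, K) = (2*K)*o = 2*K*o)
u(h) = -26 + 12*h (u(h) = -2 + (2*(-2)*(6 - 3*h) - 1*0) = -2 + (2*(-2)*(6 - 3*h) + 0) = -2 + ((-24 + 12*h) + 0) = -2 + (-24 + 12*h) = -26 + 12*h)
u(28) - 1*(-2814) = (-26 + 12*28) - 1*(-2814) = (-26 + 336) + 2814 = 310 + 2814 = 3124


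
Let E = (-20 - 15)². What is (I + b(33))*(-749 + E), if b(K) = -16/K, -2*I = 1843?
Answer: -14482538/33 ≈ -4.3887e+5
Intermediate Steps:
I = -1843/2 (I = -½*1843 = -1843/2 ≈ -921.50)
E = 1225 (E = (-35)² = 1225)
(I + b(33))*(-749 + E) = (-1843/2 - 16/33)*(-749 + 1225) = (-1843/2 - 16*1/33)*476 = (-1843/2 - 16/33)*476 = -60851/66*476 = -14482538/33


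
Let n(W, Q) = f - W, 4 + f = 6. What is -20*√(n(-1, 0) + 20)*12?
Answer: -240*√23 ≈ -1151.0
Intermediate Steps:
f = 2 (f = -4 + 6 = 2)
n(W, Q) = 2 - W
-20*√(n(-1, 0) + 20)*12 = -20*√((2 - 1*(-1)) + 20)*12 = -20*√((2 + 1) + 20)*12 = -20*√(3 + 20)*12 = -20*√23*12 = -240*√23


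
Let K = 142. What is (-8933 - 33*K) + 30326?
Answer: 16707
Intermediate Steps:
(-8933 - 33*K) + 30326 = (-8933 - 33*142) + 30326 = (-8933 - 4686) + 30326 = -13619 + 30326 = 16707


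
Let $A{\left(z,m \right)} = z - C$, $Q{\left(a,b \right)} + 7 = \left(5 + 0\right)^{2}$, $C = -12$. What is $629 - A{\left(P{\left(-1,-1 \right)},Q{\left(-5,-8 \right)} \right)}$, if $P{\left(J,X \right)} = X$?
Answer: $618$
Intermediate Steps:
$Q{\left(a,b \right)} = 18$ ($Q{\left(a,b \right)} = -7 + \left(5 + 0\right)^{2} = -7 + 5^{2} = -7 + 25 = 18$)
$A{\left(z,m \right)} = 12 + z$ ($A{\left(z,m \right)} = z - -12 = z + 12 = 12 + z$)
$629 - A{\left(P{\left(-1,-1 \right)},Q{\left(-5,-8 \right)} \right)} = 629 - \left(12 - 1\right) = 629 - 11 = 618$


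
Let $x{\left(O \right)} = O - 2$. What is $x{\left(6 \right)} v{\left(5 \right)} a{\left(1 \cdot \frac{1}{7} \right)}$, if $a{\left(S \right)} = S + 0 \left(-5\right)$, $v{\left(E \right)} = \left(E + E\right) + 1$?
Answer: $\frac{44}{7} \approx 6.2857$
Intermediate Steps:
$v{\left(E \right)} = 1 + 2 E$ ($v{\left(E \right)} = 2 E + 1 = 1 + 2 E$)
$x{\left(O \right)} = -2 + O$
$a{\left(S \right)} = S$ ($a{\left(S \right)} = S + 0 = S$)
$x{\left(6 \right)} v{\left(5 \right)} a{\left(1 \cdot \frac{1}{7} \right)} = \left(-2 + 6\right) \left(1 + 2 \cdot 5\right) 1 \cdot \frac{1}{7} = 4 \left(1 + 10\right) 1 \cdot \frac{1}{7} = 4 \cdot 11 \cdot \frac{1}{7} = 44 \cdot \frac{1}{7} = \frac{44}{7}$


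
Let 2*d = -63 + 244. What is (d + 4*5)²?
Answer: 48841/4 ≈ 12210.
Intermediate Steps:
d = 181/2 (d = (-63 + 244)/2 = (½)*181 = 181/2 ≈ 90.500)
(d + 4*5)² = (181/2 + 4*5)² = (181/2 + 20)² = (221/2)² = 48841/4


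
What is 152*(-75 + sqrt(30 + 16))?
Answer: -11400 + 152*sqrt(46) ≈ -10369.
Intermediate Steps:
152*(-75 + sqrt(30 + 16)) = 152*(-75 + sqrt(46)) = -11400 + 152*sqrt(46)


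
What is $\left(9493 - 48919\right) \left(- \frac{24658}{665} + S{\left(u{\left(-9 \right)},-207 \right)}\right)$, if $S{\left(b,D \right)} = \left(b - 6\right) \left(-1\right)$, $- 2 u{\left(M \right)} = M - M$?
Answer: $\frac{814856568}{665} \approx 1.2253 \cdot 10^{6}$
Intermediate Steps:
$u{\left(M \right)} = 0$ ($u{\left(M \right)} = - \frac{M - M}{2} = \left(- \frac{1}{2}\right) 0 = 0$)
$S{\left(b,D \right)} = 6 - b$ ($S{\left(b,D \right)} = \left(-6 + b\right) \left(-1\right) = 6 - b$)
$\left(9493 - 48919\right) \left(- \frac{24658}{665} + S{\left(u{\left(-9 \right)},-207 \right)}\right) = \left(9493 - 48919\right) \left(- \frac{24658}{665} + \left(6 - 0\right)\right) = - 39426 \left(\left(-24658\right) \frac{1}{665} + \left(6 + 0\right)\right) = - 39426 \left(- \frac{24658}{665} + 6\right) = \left(-39426\right) \left(- \frac{20668}{665}\right) = \frac{814856568}{665}$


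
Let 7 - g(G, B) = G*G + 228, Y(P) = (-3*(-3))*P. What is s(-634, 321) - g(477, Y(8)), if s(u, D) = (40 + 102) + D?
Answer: 228213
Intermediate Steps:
s(u, D) = 142 + D
Y(P) = 9*P
g(G, B) = -221 - G² (g(G, B) = 7 - (G*G + 228) = 7 - (G² + 228) = 7 - (228 + G²) = 7 + (-228 - G²) = -221 - G²)
s(-634, 321) - g(477, Y(8)) = (142 + 321) - (-221 - 1*477²) = 463 - (-221 - 1*227529) = 463 - (-221 - 227529) = 463 - 1*(-227750) = 463 + 227750 = 228213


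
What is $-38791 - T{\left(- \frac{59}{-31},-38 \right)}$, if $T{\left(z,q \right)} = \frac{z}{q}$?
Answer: $- \frac{45695739}{1178} \approx -38791.0$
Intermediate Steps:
$-38791 - T{\left(- \frac{59}{-31},-38 \right)} = -38791 - \frac{\left(-59\right) \frac{1}{-31}}{-38} = -38791 - \left(-59\right) \left(- \frac{1}{31}\right) \left(- \frac{1}{38}\right) = -38791 - \frac{59}{31} \left(- \frac{1}{38}\right) = -38791 - - \frac{59}{1178} = -38791 + \frac{59}{1178} = - \frac{45695739}{1178}$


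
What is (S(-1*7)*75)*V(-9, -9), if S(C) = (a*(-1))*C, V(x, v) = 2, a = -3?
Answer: -3150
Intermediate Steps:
S(C) = 3*C (S(C) = (-3*(-1))*C = 3*C)
(S(-1*7)*75)*V(-9, -9) = ((3*(-1*7))*75)*2 = ((3*(-7))*75)*2 = -21*75*2 = -1575*2 = -3150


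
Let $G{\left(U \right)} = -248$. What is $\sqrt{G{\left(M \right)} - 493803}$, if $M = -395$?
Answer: $i \sqrt{494051} \approx 702.89 i$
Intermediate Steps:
$\sqrt{G{\left(M \right)} - 493803} = \sqrt{-248 - 493803} = \sqrt{-494051} = i \sqrt{494051}$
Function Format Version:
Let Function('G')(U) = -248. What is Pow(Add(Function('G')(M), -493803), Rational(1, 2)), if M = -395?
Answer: Mul(I, Pow(494051, Rational(1, 2))) ≈ Mul(702.89, I)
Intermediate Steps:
Pow(Add(Function('G')(M), -493803), Rational(1, 2)) = Pow(Add(-248, -493803), Rational(1, 2)) = Pow(-494051, Rational(1, 2)) = Mul(I, Pow(494051, Rational(1, 2)))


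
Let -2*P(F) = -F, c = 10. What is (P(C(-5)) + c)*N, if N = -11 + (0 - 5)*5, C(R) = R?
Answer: -270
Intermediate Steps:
P(F) = F/2 (P(F) = -(-1)*F/2 = F/2)
N = -36 (N = -11 - 5*5 = -11 - 25 = -36)
(P(C(-5)) + c)*N = ((1/2)*(-5) + 10)*(-36) = (-5/2 + 10)*(-36) = (15/2)*(-36) = -270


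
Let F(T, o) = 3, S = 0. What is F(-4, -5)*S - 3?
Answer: -3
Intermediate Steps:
F(-4, -5)*S - 3 = 3*0 - 3 = 0 - 3 = -3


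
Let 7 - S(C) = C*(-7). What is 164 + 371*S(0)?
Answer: 2761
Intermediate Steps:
S(C) = 7 + 7*C (S(C) = 7 - C*(-7) = 7 - (-7)*C = 7 + 7*C)
164 + 371*S(0) = 164 + 371*(7 + 7*0) = 164 + 371*(7 + 0) = 164 + 371*7 = 164 + 2597 = 2761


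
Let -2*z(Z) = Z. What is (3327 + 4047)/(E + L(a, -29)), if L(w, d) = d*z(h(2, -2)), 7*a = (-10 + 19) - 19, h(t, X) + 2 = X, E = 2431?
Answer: 2458/791 ≈ 3.1075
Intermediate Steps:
h(t, X) = -2 + X
z(Z) = -Z/2
a = -10/7 (a = ((-10 + 19) - 19)/7 = (9 - 19)/7 = (⅐)*(-10) = -10/7 ≈ -1.4286)
L(w, d) = 2*d (L(w, d) = d*(-(-2 - 2)/2) = d*(-½*(-4)) = d*2 = 2*d)
(3327 + 4047)/(E + L(a, -29)) = (3327 + 4047)/(2431 + 2*(-29)) = 7374/(2431 - 58) = 7374/2373 = 7374*(1/2373) = 2458/791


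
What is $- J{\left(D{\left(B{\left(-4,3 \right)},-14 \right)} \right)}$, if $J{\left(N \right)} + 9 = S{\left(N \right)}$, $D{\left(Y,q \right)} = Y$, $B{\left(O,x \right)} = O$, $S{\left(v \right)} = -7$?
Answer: $16$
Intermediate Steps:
$J{\left(N \right)} = -16$ ($J{\left(N \right)} = -9 - 7 = -16$)
$- J{\left(D{\left(B{\left(-4,3 \right)},-14 \right)} \right)} = \left(-1\right) \left(-16\right) = 16$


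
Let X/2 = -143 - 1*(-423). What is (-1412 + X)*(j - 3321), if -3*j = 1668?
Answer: 3303204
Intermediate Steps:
j = -556 (j = -⅓*1668 = -556)
X = 560 (X = 2*(-143 - 1*(-423)) = 2*(-143 + 423) = 2*280 = 560)
(-1412 + X)*(j - 3321) = (-1412 + 560)*(-556 - 3321) = -852*(-3877) = 3303204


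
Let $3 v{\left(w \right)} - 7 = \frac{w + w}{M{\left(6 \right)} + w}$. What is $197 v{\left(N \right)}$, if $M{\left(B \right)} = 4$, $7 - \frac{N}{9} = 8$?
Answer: $\frac{10441}{15} \approx 696.07$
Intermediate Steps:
$N = -9$ ($N = 63 - 72 = -9$)
$v{\left(w \right)} = \frac{7}{3} + \frac{2 w}{3 \left(4 + w\right)}$ ($v{\left(w \right)} = \frac{7}{3} + \frac{\left(w + w\right) \frac{1}{4 + w}}{3} = \frac{7}{3} + \frac{2 w \frac{1}{4 + w}}{3} = \frac{7}{3} + \frac{2 w}{3 \left(4 + w\right)}$)
$197 v{\left(N \right)} = 197 \frac{28 + 9 \left(-9\right)}{3 \left(4 - 9\right)} = 197 \frac{28 - 81}{3 \left(-5\right)} = 197 \cdot \frac{1}{3} \left(- \frac{1}{5}\right) \left(-53\right) = 197 \cdot \frac{53}{15} = \frac{10441}{15}$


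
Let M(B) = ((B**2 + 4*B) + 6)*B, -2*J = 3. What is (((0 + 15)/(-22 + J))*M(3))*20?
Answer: -48600/47 ≈ -1034.0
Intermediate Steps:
J = -3/2 (J = -1/2*3 = -3/2 ≈ -1.5000)
M(B) = B*(6 + B**2 + 4*B) (M(B) = (6 + B**2 + 4*B)*B = B*(6 + B**2 + 4*B))
(((0 + 15)/(-22 + J))*M(3))*20 = (((0 + 15)/(-22 - 3/2))*(3*(6 + 3**2 + 4*3)))*20 = ((15/(-47/2))*(3*(6 + 9 + 12)))*20 = ((15*(-2/47))*(3*27))*20 = -30/47*81*20 = -2430/47*20 = -48600/47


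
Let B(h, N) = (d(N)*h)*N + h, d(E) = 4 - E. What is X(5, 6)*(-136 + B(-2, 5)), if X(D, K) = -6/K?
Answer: 128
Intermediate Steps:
B(h, N) = h + N*h*(4 - N) (B(h, N) = ((4 - N)*h)*N + h = (h*(4 - N))*N + h = N*h*(4 - N) + h = h + N*h*(4 - N))
X(5, 6)*(-136 + B(-2, 5)) = (-6/6)*(-136 - 1*(-2)*(-1 + 5*(-4 + 5))) = (-6*⅙)*(-136 - 1*(-2)*(-1 + 5*1)) = -(-136 - 1*(-2)*(-1 + 5)) = -(-136 - 1*(-2)*4) = -(-136 + 8) = -1*(-128) = 128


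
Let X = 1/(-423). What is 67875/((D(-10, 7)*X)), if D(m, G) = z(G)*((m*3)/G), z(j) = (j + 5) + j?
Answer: 13398525/38 ≈ 3.5259e+5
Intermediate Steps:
X = -1/423 ≈ -0.0023641
z(j) = 5 + 2*j (z(j) = (5 + j) + j = 5 + 2*j)
D(m, G) = 3*m*(5 + 2*G)/G (D(m, G) = (5 + 2*G)*((m*3)/G) = (5 + 2*G)*((3*m)/G) = (5 + 2*G)*(3*m/G) = 3*m*(5 + 2*G)/G)
67875/((D(-10, 7)*X)) = 67875/(((6*(-10) + 15*(-10)/7)*(-1/423))) = 67875/(((-60 + 15*(-10)*(⅐))*(-1/423))) = 67875/(((-60 - 150/7)*(-1/423))) = 67875/((-570/7*(-1/423))) = 67875/(190/987) = 67875*(987/190) = 13398525/38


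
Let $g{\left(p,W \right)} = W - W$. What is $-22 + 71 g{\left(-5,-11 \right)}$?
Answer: $-22$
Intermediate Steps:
$g{\left(p,W \right)} = 0$
$-22 + 71 g{\left(-5,-11 \right)} = -22 + 71 \cdot 0 = -22 + 0 = -22$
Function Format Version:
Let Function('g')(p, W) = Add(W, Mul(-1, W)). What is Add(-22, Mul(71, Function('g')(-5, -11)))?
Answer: -22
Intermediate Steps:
Function('g')(p, W) = 0
Add(-22, Mul(71, Function('g')(-5, -11))) = Add(-22, Mul(71, 0)) = Add(-22, 0) = -22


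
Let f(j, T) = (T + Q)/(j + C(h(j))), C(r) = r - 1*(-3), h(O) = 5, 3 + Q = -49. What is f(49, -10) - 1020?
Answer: -58202/57 ≈ -1021.1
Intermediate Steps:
Q = -52 (Q = -3 - 49 = -52)
C(r) = 3 + r (C(r) = r + 3 = 3 + r)
f(j, T) = (-52 + T)/(8 + j) (f(j, T) = (T - 52)/(j + (3 + 5)) = (-52 + T)/(j + 8) = (-52 + T)/(8 + j))
f(49, -10) - 1020 = (-52 - 10)/(8 + 49) - 1020 = -62/57 - 1020 = -58202/57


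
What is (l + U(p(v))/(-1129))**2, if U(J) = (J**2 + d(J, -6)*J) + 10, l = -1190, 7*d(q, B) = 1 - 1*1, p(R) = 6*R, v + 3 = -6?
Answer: 1812889902096/1274641 ≈ 1.4223e+6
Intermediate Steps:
v = -9 (v = -3 - 6 = -9)
d(q, B) = 0 (d(q, B) = (1 - 1*1)/7 = (1 - 1)/7 = (1/7)*0 = 0)
U(J) = 10 + J**2 (U(J) = (J**2 + 0*J) + 10 = (J**2 + 0) + 10 = J**2 + 10 = 10 + J**2)
(l + U(p(v))/(-1129))**2 = (-1190 + (10 + (6*(-9))**2)/(-1129))**2 = (-1190 + (10 + (-54)**2)*(-1/1129))**2 = (-1190 + (10 + 2916)*(-1/1129))**2 = (-1190 + 2926*(-1/1129))**2 = (-1190 - 2926/1129)**2 = (-1346436/1129)**2 = 1812889902096/1274641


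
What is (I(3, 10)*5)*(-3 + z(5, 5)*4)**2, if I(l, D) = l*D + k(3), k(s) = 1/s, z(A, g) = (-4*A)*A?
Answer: 73896095/3 ≈ 2.4632e+7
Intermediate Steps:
z(A, g) = -4*A**2
k(s) = 1/s
I(l, D) = 1/3 + D*l (I(l, D) = l*D + 1/3 = D*l + 1/3 = 1/3 + D*l)
(I(3, 10)*5)*(-3 + z(5, 5)*4)**2 = ((1/3 + 10*3)*5)*(-3 - 4*5**2*4)**2 = ((1/3 + 30)*5)*(-3 - 4*25*4)**2 = ((91/3)*5)*(-3 - 100*4)**2 = 455*(-3 - 400)**2/3 = (455/3)*(-403)**2 = (455/3)*162409 = 73896095/3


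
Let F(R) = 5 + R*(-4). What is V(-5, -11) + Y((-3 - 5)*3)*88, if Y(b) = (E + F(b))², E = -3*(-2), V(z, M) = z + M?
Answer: 1007496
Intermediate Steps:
V(z, M) = M + z
E = 6
F(R) = 5 - 4*R
Y(b) = (11 - 4*b)² (Y(b) = (6 + (5 - 4*b))² = (11 - 4*b)²)
V(-5, -11) + Y((-3 - 5)*3)*88 = (-11 - 5) + (-11 + 4*((-3 - 5)*3))²*88 = -16 + (-11 + 4*(-8*3))²*88 = -16 + (-11 + 4*(-24))²*88 = -16 + (-11 - 96)²*88 = -16 + (-107)²*88 = -16 + 11449*88 = -16 + 1007512 = 1007496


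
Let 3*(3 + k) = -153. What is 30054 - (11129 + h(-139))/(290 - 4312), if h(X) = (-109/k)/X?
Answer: 907387707293/30189132 ≈ 30057.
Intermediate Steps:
k = -54 (k = -3 + (⅓)*(-153) = -3 - 51 = -54)
h(X) = 109/(54*X) (h(X) = (-109/(-54))/X = (-109*(-1/54))/X = 109/(54*X))
30054 - (11129 + h(-139))/(290 - 4312) = 30054 - (11129 + (109/54)/(-139))/(290 - 4312) = 30054 - (11129 + (109/54)*(-1/139))/(-4022) = 30054 - (11129 - 109/7506)*(-1)/4022 = 30054 - 83534165*(-1)/(7506*4022) = 30054 - 1*(-83534165/30189132) = 30054 + 83534165/30189132 = 907387707293/30189132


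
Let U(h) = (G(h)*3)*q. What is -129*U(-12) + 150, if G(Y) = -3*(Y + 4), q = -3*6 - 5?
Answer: 213774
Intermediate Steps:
q = -23 (q = -18 - 5 = -23)
G(Y) = -12 - 3*Y (G(Y) = -3*(4 + Y) = -12 - 3*Y)
U(h) = 828 + 207*h (U(h) = ((-12 - 3*h)*3)*(-23) = (-36 - 9*h)*(-23) = 828 + 207*h)
-129*U(-12) + 150 = -129*(828 + 207*(-12)) + 150 = -129*(828 - 2484) + 150 = -129*(-1656) + 150 = 213624 + 150 = 213774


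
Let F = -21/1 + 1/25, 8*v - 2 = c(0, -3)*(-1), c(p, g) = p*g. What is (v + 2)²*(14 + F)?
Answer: -7047/200 ≈ -35.235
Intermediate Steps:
c(p, g) = g*p
v = ¼ (v = ¼ + (-3*0*(-1))/8 = ¼ + (0*(-1))/8 = ¼ + (⅛)*0 = ¼ + 0 = ¼ ≈ 0.25000)
F = -524/25 (F = -21*1 + 1*(1/25) = -21 + 1/25 = -524/25 ≈ -20.960)
(v + 2)²*(14 + F) = (¼ + 2)²*(14 - 524/25) = (9/4)²*(-174/25) = (81/16)*(-174/25) = -7047/200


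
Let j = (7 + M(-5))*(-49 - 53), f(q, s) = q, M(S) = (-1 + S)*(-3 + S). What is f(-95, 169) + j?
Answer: -5705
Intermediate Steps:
j = -5610 (j = (7 + (3 + (-5)² - 4*(-5)))*(-49 - 53) = (7 + (3 + 25 + 20))*(-102) = (7 + 48)*(-102) = 55*(-102) = -5610)
f(-95, 169) + j = -95 - 5610 = -5705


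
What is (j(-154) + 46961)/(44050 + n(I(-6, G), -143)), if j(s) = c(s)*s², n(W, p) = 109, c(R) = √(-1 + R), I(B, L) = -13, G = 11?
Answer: 46961/44159 + 23716*I*√155/44159 ≈ 1.0635 + 6.6863*I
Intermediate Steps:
j(s) = s²*√(-1 + s) (j(s) = √(-1 + s)*s² = s²*√(-1 + s))
(j(-154) + 46961)/(44050 + n(I(-6, G), -143)) = ((-154)²*√(-1 - 154) + 46961)/(44050 + 109) = (23716*√(-155) + 46961)/44159 = (23716*(I*√155) + 46961)*(1/44159) = (23716*I*√155 + 46961)*(1/44159) = (46961 + 23716*I*√155)*(1/44159) = 46961/44159 + 23716*I*√155/44159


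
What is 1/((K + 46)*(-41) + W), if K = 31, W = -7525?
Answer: -1/10682 ≈ -9.3615e-5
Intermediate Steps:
1/((K + 46)*(-41) + W) = 1/((31 + 46)*(-41) - 7525) = 1/(77*(-41) - 7525) = 1/(-3157 - 7525) = 1/(-10682) = -1/10682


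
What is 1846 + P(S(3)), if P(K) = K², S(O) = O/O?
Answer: 1847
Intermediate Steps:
S(O) = 1
1846 + P(S(3)) = 1846 + 1² = 1846 + 1 = 1847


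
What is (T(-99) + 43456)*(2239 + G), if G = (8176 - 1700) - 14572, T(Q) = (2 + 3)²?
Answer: -254668217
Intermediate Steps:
T(Q) = 25 (T(Q) = 5² = 25)
G = -8096 (G = 6476 - 14572 = -8096)
(T(-99) + 43456)*(2239 + G) = (25 + 43456)*(2239 - 8096) = 43481*(-5857) = -254668217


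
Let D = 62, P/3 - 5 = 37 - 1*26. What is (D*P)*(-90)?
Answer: -267840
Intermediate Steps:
P = 48 (P = 15 + 3*(37 - 1*26) = 15 + 3*(37 - 26) = 15 + 3*11 = 15 + 33 = 48)
(D*P)*(-90) = (62*48)*(-90) = 2976*(-90) = -267840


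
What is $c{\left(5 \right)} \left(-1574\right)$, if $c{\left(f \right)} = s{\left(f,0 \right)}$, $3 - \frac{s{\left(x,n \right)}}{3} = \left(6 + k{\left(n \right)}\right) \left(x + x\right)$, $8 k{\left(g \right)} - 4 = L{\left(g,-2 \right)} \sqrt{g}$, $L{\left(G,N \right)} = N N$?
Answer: $292764$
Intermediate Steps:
$L{\left(G,N \right)} = N^{2}$
$k{\left(g \right)} = \frac{1}{2} + \frac{\sqrt{g}}{2}$ ($k{\left(g \right)} = \frac{1}{2} + \frac{\left(-2\right)^{2} \sqrt{g}}{8} = \frac{1}{2} + \frac{4 \sqrt{g}}{8} = \frac{1}{2} + \frac{\sqrt{g}}{2}$)
$s{\left(x,n \right)} = 9 - 6 x \left(\frac{13}{2} + \frac{\sqrt{n}}{2}\right)$ ($s{\left(x,n \right)} = 9 - 3 \left(6 + \left(\frac{1}{2} + \frac{\sqrt{n}}{2}\right)\right) \left(x + x\right) = 9 - 3 \left(\frac{13}{2} + \frac{\sqrt{n}}{2}\right) 2 x = 9 - 3 \cdot 2 x \left(\frac{13}{2} + \frac{\sqrt{n}}{2}\right) = 9 - 6 x \left(\frac{13}{2} + \frac{\sqrt{n}}{2}\right)$)
$c{\left(f \right)} = 9 - 39 f$ ($c{\left(f \right)} = 9 - 39 f - 3 f \sqrt{0} = 9 - 39 f - 3 f 0 = 9 - 39 f + 0 = 9 - 39 f$)
$c{\left(5 \right)} \left(-1574\right) = \left(9 - 195\right) \left(-1574\right) = \left(-186\right) \left(-1574\right) = 292764$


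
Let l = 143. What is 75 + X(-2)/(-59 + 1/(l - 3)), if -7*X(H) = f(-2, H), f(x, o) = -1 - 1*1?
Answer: 619385/8259 ≈ 74.995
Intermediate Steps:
f(x, o) = -2 (f(x, o) = -1 - 1 = -2)
X(H) = 2/7 (X(H) = -⅐*(-2) = 2/7)
75 + X(-2)/(-59 + 1/(l - 3)) = 75 + (2/7)/(-59 + 1/(143 - 3)) = 75 + (2/7)/(-59 + 1/140) = 75 + (2/7)/(-8259/140) = 75 - 140/8259*2/7 = 75 - 40/8259 = 619385/8259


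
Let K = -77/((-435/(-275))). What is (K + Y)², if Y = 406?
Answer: 966401569/7569 ≈ 1.2768e+5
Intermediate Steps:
K = -4235/87 (K = -77/((-435*(-1/275))) = -77/87/55 = -77*55/87 = -4235/87 ≈ -48.678)
(K + Y)² = (-4235/87 + 406)² = (31087/87)² = 966401569/7569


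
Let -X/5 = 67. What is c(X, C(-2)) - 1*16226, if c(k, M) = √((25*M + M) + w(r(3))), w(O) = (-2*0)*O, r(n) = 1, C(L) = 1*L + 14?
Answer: -16226 + 2*√78 ≈ -16208.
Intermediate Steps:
X = -335 (X = -5*67 = -335)
C(L) = 14 + L (C(L) = L + 14 = 14 + L)
w(O) = 0 (w(O) = 0*O = 0)
c(k, M) = √26*√M (c(k, M) = √((25*M + M) + 0) = √(26*M + 0) = √(26*M) = √26*√M)
c(X, C(-2)) - 1*16226 = √26*√(14 - 2) - 1*16226 = √26*√12 - 16226 = √26*(2*√3) - 16226 = 2*√78 - 16226 = -16226 + 2*√78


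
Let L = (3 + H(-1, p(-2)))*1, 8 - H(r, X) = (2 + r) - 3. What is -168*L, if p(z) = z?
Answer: -2184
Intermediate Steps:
H(r, X) = 9 - r (H(r, X) = 8 - ((2 + r) - 3) = 8 - (-1 + r) = 8 + (1 - r) = 9 - r)
L = 13 (L = (3 + (9 - 1*(-1)))*1 = (3 + (9 + 1))*1 = (3 + 10)*1 = 13*1 = 13)
-168*L = -168*13 = -2184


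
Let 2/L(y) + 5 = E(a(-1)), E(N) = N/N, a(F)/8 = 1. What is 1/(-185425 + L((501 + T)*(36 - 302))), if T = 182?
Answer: -2/370851 ≈ -5.3930e-6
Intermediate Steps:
a(F) = 8 (a(F) = 8*1 = 8)
E(N) = 1
L(y) = -1/2 (L(y) = 2/(-5 + 1) = 2/(-4) = 2*(-1/4) = -1/2)
1/(-185425 + L((501 + T)*(36 - 302))) = 1/(-185425 - 1/2) = 1/(-370851/2) = -2/370851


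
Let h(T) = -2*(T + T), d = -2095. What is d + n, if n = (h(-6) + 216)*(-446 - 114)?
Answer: -136495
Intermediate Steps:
h(T) = -4*T
n = -134400 (n = (-4*(-6) + 216)*(-446 - 114) = (24 + 216)*(-560) = 240*(-560) = -134400)
d + n = -2095 - 134400 = -136495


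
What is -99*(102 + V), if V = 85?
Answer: -18513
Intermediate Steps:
-99*(102 + V) = -99*(102 + 85) = -99*187 = -18513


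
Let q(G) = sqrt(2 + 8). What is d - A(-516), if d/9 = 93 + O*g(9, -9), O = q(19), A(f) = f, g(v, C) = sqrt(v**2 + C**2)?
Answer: 1353 + 162*sqrt(5) ≈ 1715.2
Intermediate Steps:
g(v, C) = sqrt(C**2 + v**2)
q(G) = sqrt(10)
O = sqrt(10) ≈ 3.1623
d = 837 + 162*sqrt(5) (d = 9*(93 + sqrt(10)*sqrt((-9)**2 + 9**2)) = 9*(93 + sqrt(10)*sqrt(81 + 81)) = 9*(93 + sqrt(10)*sqrt(162)) = 9*(93 + sqrt(10)*(9*sqrt(2))) = 9*(93 + 18*sqrt(5)) = 837 + 162*sqrt(5) ≈ 1199.2)
d - A(-516) = (837 + 162*sqrt(5)) - 1*(-516) = (837 + 162*sqrt(5)) + 516 = 1353 + 162*sqrt(5)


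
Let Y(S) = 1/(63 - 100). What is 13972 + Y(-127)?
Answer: 516963/37 ≈ 13972.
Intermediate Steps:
Y(S) = -1/37 (Y(S) = 1/(-37) = -1/37)
13972 + Y(-127) = 13972 - 1/37 = 516963/37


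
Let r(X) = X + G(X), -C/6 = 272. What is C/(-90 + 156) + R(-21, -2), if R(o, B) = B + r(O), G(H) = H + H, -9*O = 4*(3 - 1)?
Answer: -970/33 ≈ -29.394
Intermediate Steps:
C = -1632 (C = -6*272 = -1632)
O = -8/9 (O = -4*(3 - 1)/9 = -4*2/9 = -⅑*8 = -8/9 ≈ -0.88889)
G(H) = 2*H
r(X) = 3*X (r(X) = X + 2*X = 3*X)
R(o, B) = -8/3 + B (R(o, B) = B + 3*(-8/9) = B - 8/3 = -8/3 + B)
C/(-90 + 156) + R(-21, -2) = -1632/(-90 + 156) + (-8/3 - 2) = -1632/66 - 14/3 = -1632*1/66 - 14/3 = -272/11 - 14/3 = -970/33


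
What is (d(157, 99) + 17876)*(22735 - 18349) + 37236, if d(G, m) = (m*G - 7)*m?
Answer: 6824390076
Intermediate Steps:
d(G, m) = m*(-7 + G*m) (d(G, m) = (G*m - 7)*m = (-7 + G*m)*m = m*(-7 + G*m))
(d(157, 99) + 17876)*(22735 - 18349) + 37236 = (99*(-7 + 157*99) + 17876)*(22735 - 18349) + 37236 = (99*(-7 + 15543) + 17876)*4386 + 37236 = (99*15536 + 17876)*4386 + 37236 = (1538064 + 17876)*4386 + 37236 = 1555940*4386 + 37236 = 6824352840 + 37236 = 6824390076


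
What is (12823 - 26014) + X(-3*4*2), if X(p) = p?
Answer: -13215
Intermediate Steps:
(12823 - 26014) + X(-3*4*2) = (12823 - 26014) - 3*4*2 = -13191 - 12*2 = -13191 - 24 = -13215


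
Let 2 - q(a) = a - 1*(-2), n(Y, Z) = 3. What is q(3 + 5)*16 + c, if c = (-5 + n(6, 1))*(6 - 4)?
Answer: -132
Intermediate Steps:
q(a) = -a (q(a) = 2 - (a - 1*(-2)) = 2 - (a + 2) = 2 - (2 + a) = 2 + (-2 - a) = -a)
c = -4 (c = (-5 + 3)*(6 - 4) = -2*2 = -4)
q(3 + 5)*16 + c = -(3 + 5)*16 - 4 = -1*8*16 - 4 = -8*16 - 4 = -128 - 4 = -132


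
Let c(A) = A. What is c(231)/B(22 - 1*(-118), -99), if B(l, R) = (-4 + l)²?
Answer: 231/18496 ≈ 0.012489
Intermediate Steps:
c(231)/B(22 - 1*(-118), -99) = 231/((-4 + (22 - 1*(-118)))²) = 231/((-4 + (22 + 118))²) = 231/((-4 + 140)²) = 231/(136²) = 231/18496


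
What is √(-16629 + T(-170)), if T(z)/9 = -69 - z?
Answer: 2*I*√3930 ≈ 125.38*I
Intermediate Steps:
T(z) = -621 - 9*z (T(z) = 9*(-69 - z) = -621 - 9*z)
√(-16629 + T(-170)) = √(-16629 + (-621 - 9*(-170))) = √(-16629 + (-621 + 1530)) = √(-16629 + 909) = √(-15720) = 2*I*√3930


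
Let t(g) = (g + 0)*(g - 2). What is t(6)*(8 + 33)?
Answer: 984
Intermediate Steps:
t(g) = g*(-2 + g)
t(6)*(8 + 33) = (6*(-2 + 6))*(8 + 33) = (6*4)*41 = 24*41 = 984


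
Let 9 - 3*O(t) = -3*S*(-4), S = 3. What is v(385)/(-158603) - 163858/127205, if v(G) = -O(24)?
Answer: -25989515219/20175094615 ≈ -1.2882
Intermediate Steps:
O(t) = -9 (O(t) = 3 - (-3*3)*(-4)/3 = 3 - (-3)*(-4) = 3 - ⅓*36 = 3 - 12 = -9)
v(G) = 9 (v(G) = -1*(-9) = 9)
v(385)/(-158603) - 163858/127205 = 9/(-158603) - 163858/127205 = 9*(-1/158603) - 163858*1/127205 = -9/158603 - 163858/127205 = -25989515219/20175094615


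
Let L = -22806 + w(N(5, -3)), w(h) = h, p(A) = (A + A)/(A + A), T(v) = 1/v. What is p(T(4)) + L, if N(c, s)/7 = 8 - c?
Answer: -22784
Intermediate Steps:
p(A) = 1 (p(A) = (2*A)/((2*A)) = (2*A)*(1/(2*A)) = 1)
N(c, s) = 56 - 7*c (N(c, s) = 7*(8 - c) = 56 - 7*c)
L = -22785 (L = -22806 + (56 - 7*5) = -22806 + (56 - 35) = -22806 + 21 = -22785)
p(T(4)) + L = 1 - 22785 = -22784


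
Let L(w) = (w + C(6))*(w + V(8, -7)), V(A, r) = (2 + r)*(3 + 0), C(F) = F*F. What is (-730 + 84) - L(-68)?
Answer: -3302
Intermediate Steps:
C(F) = F**2
V(A, r) = 6 + 3*r (V(A, r) = (2 + r)*3 = 6 + 3*r)
L(w) = (-15 + w)*(36 + w) (L(w) = (w + 6**2)*(w + (6 + 3*(-7))) = (w + 36)*(w + (6 - 21)) = (36 + w)*(w - 15) = (36 + w)*(-15 + w) = (-15 + w)*(36 + w))
(-730 + 84) - L(-68) = (-730 + 84) - (-540 + (-68)**2 + 21*(-68)) = -646 - (-540 + 4624 - 1428) = -646 - 1*2656 = -646 - 2656 = -3302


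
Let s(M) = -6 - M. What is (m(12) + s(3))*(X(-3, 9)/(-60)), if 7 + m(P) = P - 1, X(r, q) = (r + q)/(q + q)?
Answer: 1/36 ≈ 0.027778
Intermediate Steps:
X(r, q) = (q + r)/(2*q) (X(r, q) = (q + r)/((2*q)) = (q + r)*(1/(2*q)) = (q + r)/(2*q))
m(P) = -8 + P (m(P) = -7 + (P - 1) = -7 + (-1 + P) = -8 + P)
(m(12) + s(3))*(X(-3, 9)/(-60)) = ((-8 + 12) + (-6 - 1*3))*(((½)*(9 - 3)/9)/(-60)) = (4 + (-6 - 3))*(((½)*(⅑)*6)*(-1/60)) = (4 - 9)*((⅓)*(-1/60)) = -5*(-1/180) = 1/36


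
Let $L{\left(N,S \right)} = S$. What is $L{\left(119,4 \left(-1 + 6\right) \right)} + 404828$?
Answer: $404848$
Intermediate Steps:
$L{\left(119,4 \left(-1 + 6\right) \right)} + 404828 = 4 \left(-1 + 6\right) + 404828 = 4 \cdot 5 + 404828 = 20 + 404828 = 404848$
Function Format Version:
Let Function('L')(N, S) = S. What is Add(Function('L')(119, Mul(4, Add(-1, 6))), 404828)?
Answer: 404848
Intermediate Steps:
Add(Function('L')(119, Mul(4, Add(-1, 6))), 404828) = Add(Mul(4, Add(-1, 6)), 404828) = Add(Mul(4, 5), 404828) = Add(20, 404828) = 404848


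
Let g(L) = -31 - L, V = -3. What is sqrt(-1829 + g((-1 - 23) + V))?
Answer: I*sqrt(1833) ≈ 42.814*I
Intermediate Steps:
sqrt(-1829 + g((-1 - 23) + V)) = sqrt(-1829 + (-31 - ((-1 - 23) - 3))) = sqrt(-1829 + (-31 - (-24 - 3))) = sqrt(-1829 + (-31 - 1*(-27))) = sqrt(-1829 + (-31 + 27)) = sqrt(-1829 - 4) = sqrt(-1833) = I*sqrt(1833)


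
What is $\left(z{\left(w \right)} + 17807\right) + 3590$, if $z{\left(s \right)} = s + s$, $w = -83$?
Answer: $21231$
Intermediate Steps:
$z{\left(s \right)} = 2 s$
$\left(z{\left(w \right)} + 17807\right) + 3590 = \left(2 \left(-83\right) + 17807\right) + 3590 = \left(-166 + 17807\right) + 3590 = 17641 + 3590 = 21231$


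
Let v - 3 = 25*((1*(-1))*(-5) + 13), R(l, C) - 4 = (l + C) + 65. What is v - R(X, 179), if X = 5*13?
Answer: 140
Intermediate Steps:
X = 65
R(l, C) = 69 + C + l (R(l, C) = 4 + ((l + C) + 65) = 4 + ((C + l) + 65) = 4 + (65 + C + l) = 69 + C + l)
v = 453 (v = 3 + 25*((1*(-1))*(-5) + 13) = 3 + 25*(-1*(-5) + 13) = 3 + 25*(5 + 13) = 3 + 25*18 = 3 + 450 = 453)
v - R(X, 179) = 453 - (69 + 179 + 65) = 453 - 1*313 = 453 - 313 = 140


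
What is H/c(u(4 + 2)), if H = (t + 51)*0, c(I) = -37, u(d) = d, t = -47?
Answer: 0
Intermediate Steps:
H = 0 (H = (-47 + 51)*0 = 4*0 = 0)
H/c(u(4 + 2)) = 0/(-37) = 0*(-1/37) = 0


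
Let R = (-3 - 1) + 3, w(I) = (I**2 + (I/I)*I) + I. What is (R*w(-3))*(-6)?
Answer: 18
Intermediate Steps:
w(I) = I**2 + 2*I (w(I) = (I**2 + 1*I) + I = (I**2 + I) + I = (I + I**2) + I = I**2 + 2*I)
R = -1 (R = -4 + 3 = -1)
(R*w(-3))*(-6) = -(-3)*(2 - 3)*(-6) = -(-3)*(-1)*(-6) = -1*3*(-6) = -3*(-6) = 18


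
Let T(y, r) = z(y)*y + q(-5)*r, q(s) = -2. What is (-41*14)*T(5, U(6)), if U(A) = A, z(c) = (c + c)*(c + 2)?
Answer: -194012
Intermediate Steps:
z(c) = 2*c*(2 + c) (z(c) = (2*c)*(2 + c) = 2*c*(2 + c))
T(y, r) = -2*r + 2*y²*(2 + y) (T(y, r) = (2*y*(2 + y))*y - 2*r = 2*y²*(2 + y) - 2*r = -2*r + 2*y²*(2 + y))
(-41*14)*T(5, U(6)) = (-41*14)*(-2*6 + 2*5²*(2 + 5)) = -574*(-12 + 2*25*7) = -574*(-12 + 350) = -574*338 = -194012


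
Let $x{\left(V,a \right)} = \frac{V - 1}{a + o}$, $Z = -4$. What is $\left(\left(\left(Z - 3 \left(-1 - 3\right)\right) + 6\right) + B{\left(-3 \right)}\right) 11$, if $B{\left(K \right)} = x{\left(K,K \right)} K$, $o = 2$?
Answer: $22$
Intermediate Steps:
$x{\left(V,a \right)} = \frac{-1 + V}{2 + a}$ ($x{\left(V,a \right)} = \frac{V - 1}{a + 2} = \frac{-1 + V}{2 + a}$)
$B{\left(K \right)} = \frac{K \left(-1 + K\right)}{2 + K}$ ($B{\left(K \right)} = \frac{-1 + K}{2 + K} K = \frac{K \left(-1 + K\right)}{2 + K}$)
$\left(\left(\left(Z - 3 \left(-1 - 3\right)\right) + 6\right) + B{\left(-3 \right)}\right) 11 = \left(\left(\left(-4 - 3 \left(-1 - 3\right)\right) + 6\right) - \frac{3 \left(-1 - 3\right)}{2 - 3}\right) 11 = \left(\left(\left(-4 - -12\right) + 6\right) - 3 \frac{1}{-1} \left(-4\right)\right) 11 = \left(\left(\left(-4 + 12\right) + 6\right) - \left(-3\right) \left(-4\right)\right) 11 = \left(\left(8 + 6\right) - 12\right) 11 = \left(14 - 12\right) 11 = 2 \cdot 11 = 22$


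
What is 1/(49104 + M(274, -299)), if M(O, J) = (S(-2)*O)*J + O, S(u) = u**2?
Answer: -1/278326 ≈ -3.5929e-6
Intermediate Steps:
M(O, J) = O + 4*J*O (M(O, J) = ((-2)**2*O)*J + O = (4*O)*J + O = 4*J*O + O = O + 4*J*O)
1/(49104 + M(274, -299)) = 1/(49104 + 274*(1 + 4*(-299))) = 1/(49104 + 274*(1 - 1196)) = 1/(49104 + 274*(-1195)) = 1/(49104 - 327430) = 1/(-278326) = -1/278326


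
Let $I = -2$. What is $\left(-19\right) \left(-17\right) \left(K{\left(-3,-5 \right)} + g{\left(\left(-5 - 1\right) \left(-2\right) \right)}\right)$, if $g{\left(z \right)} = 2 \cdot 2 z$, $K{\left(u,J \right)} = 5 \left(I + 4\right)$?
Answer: $18734$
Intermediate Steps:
$K{\left(u,J \right)} = 10$ ($K{\left(u,J \right)} = 5 \left(-2 + 4\right) = 5 \cdot 2 = 10$)
$g{\left(z \right)} = 4 z$
$\left(-19\right) \left(-17\right) \left(K{\left(-3,-5 \right)} + g{\left(\left(-5 - 1\right) \left(-2\right) \right)}\right) = \left(-19\right) \left(-17\right) \left(10 + 4 \left(-5 - 1\right) \left(-2\right)\right) = 323 \left(10 + 4 \left(\left(-6\right) \left(-2\right)\right)\right) = 323 \left(10 + 4 \cdot 12\right) = 323 \left(10 + 48\right) = 323 \cdot 58 = 18734$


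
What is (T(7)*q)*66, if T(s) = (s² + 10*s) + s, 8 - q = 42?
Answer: -282744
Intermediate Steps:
q = -34 (q = 8 - 1*42 = 8 - 42 = -34)
T(s) = s² + 11*s
(T(7)*q)*66 = ((7*(11 + 7))*(-34))*66 = ((7*18)*(-34))*66 = (126*(-34))*66 = -4284*66 = -282744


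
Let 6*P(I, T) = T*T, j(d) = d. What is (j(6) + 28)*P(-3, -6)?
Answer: 204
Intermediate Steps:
P(I, T) = T**2/6 (P(I, T) = (T*T)/6 = T**2/6)
(j(6) + 28)*P(-3, -6) = (6 + 28)*((1/6)*(-6)**2) = 34*((1/6)*36) = 34*6 = 204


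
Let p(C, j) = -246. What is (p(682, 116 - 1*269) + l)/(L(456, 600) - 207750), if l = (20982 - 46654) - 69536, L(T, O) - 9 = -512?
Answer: 95454/208253 ≈ 0.45836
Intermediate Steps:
L(T, O) = -503 (L(T, O) = 9 - 512 = -503)
l = -95208 (l = -25672 - 69536 = -95208)
(p(682, 116 - 1*269) + l)/(L(456, 600) - 207750) = (-246 - 95208)/(-503 - 207750) = -95454/(-208253) = -95454*(-1/208253) = 95454/208253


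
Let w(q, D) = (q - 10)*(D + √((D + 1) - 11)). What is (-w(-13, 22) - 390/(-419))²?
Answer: 46229920444/175561 + 19541168*√3/419 ≈ 3.4411e+5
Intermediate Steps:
w(q, D) = (-10 + q)*(D + √(-10 + D)) (w(q, D) = (-10 + q)*(D + √((1 + D) - 11)) = (-10 + q)*(D + √(-10 + D)))
(-w(-13, 22) - 390/(-419))² = (-(-10*22 - 10*√(-10 + 22) + 22*(-13) - 13*√(-10 + 22)) - 390/(-419))² = (-(-220 - 20*√3 - 286 - 26*√3) - 390*(-1/419))² = (-(-220 - 20*√3 - 286 - 26*√3) + 390/419)² = (-(-506 - 46*√3) + 390/419)² = ((506 + 46*√3) + 390/419)² = (212404/419 + 46*√3)²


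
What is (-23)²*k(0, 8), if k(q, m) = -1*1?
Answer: -529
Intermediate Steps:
k(q, m) = -1
(-23)²*k(0, 8) = (-23)²*(-1) = 529*(-1) = -529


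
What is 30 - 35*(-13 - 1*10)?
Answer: 835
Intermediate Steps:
30 - 35*(-13 - 1*10) = 30 - 35*(-13 - 10) = 30 - 35*(-23) = 30 + 805 = 835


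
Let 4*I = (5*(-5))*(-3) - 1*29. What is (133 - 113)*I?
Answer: 230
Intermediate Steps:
I = 23/2 (I = ((5*(-5))*(-3) - 1*29)/4 = (-25*(-3) - 29)/4 = (75 - 29)/4 = (¼)*46 = 23/2 ≈ 11.500)
(133 - 113)*I = (133 - 113)*(23/2) = 20*(23/2) = 230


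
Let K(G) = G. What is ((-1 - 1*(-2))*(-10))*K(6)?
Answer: -60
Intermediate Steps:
((-1 - 1*(-2))*(-10))*K(6) = ((-1 - 1*(-2))*(-10))*6 = ((-1 + 2)*(-10))*6 = (1*(-10))*6 = -10*6 = -60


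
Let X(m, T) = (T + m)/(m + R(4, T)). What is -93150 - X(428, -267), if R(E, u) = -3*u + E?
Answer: -114854111/1233 ≈ -93150.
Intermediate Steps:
R(E, u) = E - 3*u
X(m, T) = (T + m)/(4 + m - 3*T) (X(m, T) = (T + m)/(m + (4 - 3*T)) = (T + m)/(4 + m - 3*T))
-93150 - X(428, -267) = -93150 - (-267 + 428)/(4 + 428 - 3*(-267)) = -93150 - 161/(4 + 428 + 801) = -93150 - 161/1233 = -114854111/1233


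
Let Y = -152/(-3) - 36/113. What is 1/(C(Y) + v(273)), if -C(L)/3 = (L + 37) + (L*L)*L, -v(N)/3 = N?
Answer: -12986073/4986230657950 ≈ -2.6044e-6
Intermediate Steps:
v(N) = -3*N
Y = 17068/339 (Y = -152*(-⅓) - 36*1/113 = 152/3 - 36/113 = 17068/339 ≈ 50.348)
C(L) = -111 - 3*L - 3*L³ (C(L) = -3*((L + 37) + (L*L)*L) = -3*((37 + L) + L²*L) = -3*((37 + L) + L³) = -3*(37 + L + L³) = -111 - 3*L - 3*L³)
1/(C(Y) + v(273)) = 1/((-111 - 3*17068/339 - 3*(17068/339)³) - 3*273) = 1/((-111 - 17068/113 - 3*4972192138432/38958219) - 819) = 1/((-111 - 17068/113 - 4972192138432/12986073) - 819) = 1/(-4975595064163/12986073 - 819) = 1/(-4986230657950/12986073) = -12986073/4986230657950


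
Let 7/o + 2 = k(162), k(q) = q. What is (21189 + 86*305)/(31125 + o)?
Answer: 7587040/4980007 ≈ 1.5235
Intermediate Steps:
o = 7/160 (o = 7/(-2 + 162) = 7/160 ≈ 0.043750)
(21189 + 86*305)/(31125 + o) = (21189 + 86*305)/(31125 + 7/160) = (21189 + 26230)/(4980007/160) = 47419*(160/4980007) = 7587040/4980007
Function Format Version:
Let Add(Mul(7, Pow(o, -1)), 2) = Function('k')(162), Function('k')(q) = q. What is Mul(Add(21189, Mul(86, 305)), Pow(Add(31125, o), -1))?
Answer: Rational(7587040, 4980007) ≈ 1.5235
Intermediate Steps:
o = Rational(7, 160) (o = Mul(7, Pow(Add(-2, 162), -1)) = Mul(7, Pow(160, -1)) = Mul(7, Rational(1, 160)) = Rational(7, 160) ≈ 0.043750)
Mul(Add(21189, Mul(86, 305)), Pow(Add(31125, o), -1)) = Mul(Add(21189, Mul(86, 305)), Pow(Add(31125, Rational(7, 160)), -1)) = Mul(Add(21189, 26230), Pow(Rational(4980007, 160), -1)) = Mul(47419, Rational(160, 4980007)) = Rational(7587040, 4980007)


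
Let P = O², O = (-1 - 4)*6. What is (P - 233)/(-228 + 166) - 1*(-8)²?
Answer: -4635/62 ≈ -74.758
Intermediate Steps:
O = -30 (O = -5*6 = -30)
P = 900 (P = (-30)² = 900)
(P - 233)/(-228 + 166) - 1*(-8)² = (900 - 233)/(-228 + 166) - 1*(-8)² = 667/(-62) - 1*64 = 667*(-1/62) - 64 = -667/62 - 64 = -4635/62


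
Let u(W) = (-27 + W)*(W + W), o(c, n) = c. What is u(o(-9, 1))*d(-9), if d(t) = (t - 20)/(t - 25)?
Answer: 9396/17 ≈ 552.71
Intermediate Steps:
d(t) = (-20 + t)/(-25 + t)
u(W) = 2*W*(-27 + W) (u(W) = (-27 + W)*(2*W) = 2*W*(-27 + W))
u(o(-9, 1))*d(-9) = (2*(-9)*(-27 - 9))*((-20 - 9)/(-25 - 9)) = (2*(-9)*(-36))*(-29/(-34)) = 648*(-1/34*(-29)) = 648*(29/34) = 9396/17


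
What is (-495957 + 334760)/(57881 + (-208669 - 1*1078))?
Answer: 161197/151866 ≈ 1.0614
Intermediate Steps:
(-495957 + 334760)/(57881 + (-208669 - 1*1078)) = -161197/(57881 + (-208669 - 1078)) = -161197/(57881 - 209747) = -161197/(-151866) = -161197*(-1/151866) = 161197/151866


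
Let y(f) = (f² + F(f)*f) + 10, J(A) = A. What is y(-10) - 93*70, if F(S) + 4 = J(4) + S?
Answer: -6300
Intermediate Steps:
F(S) = S (F(S) = -4 + (4 + S) = S)
y(f) = 10 + 2*f² (y(f) = (f² + f*f) + 10 = (f² + f²) + 10 = 2*f² + 10 = 10 + 2*f²)
y(-10) - 93*70 = (10 + 2*(-10)²) - 93*70 = (10 + 2*100) - 6510 = (10 + 200) - 6510 = 210 - 6510 = -6300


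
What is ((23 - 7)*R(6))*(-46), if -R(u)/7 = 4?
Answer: 20608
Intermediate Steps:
R(u) = -28 (R(u) = -7*4 = -28)
((23 - 7)*R(6))*(-46) = ((23 - 7)*(-28))*(-46) = (16*(-28))*(-46) = -448*(-46) = 20608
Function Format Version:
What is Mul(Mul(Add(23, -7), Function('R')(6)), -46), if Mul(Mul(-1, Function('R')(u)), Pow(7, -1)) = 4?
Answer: 20608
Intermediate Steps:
Function('R')(u) = -28 (Function('R')(u) = Mul(-7, 4) = -28)
Mul(Mul(Add(23, -7), Function('R')(6)), -46) = Mul(Mul(Add(23, -7), -28), -46) = Mul(Mul(16, -28), -46) = Mul(-448, -46) = 20608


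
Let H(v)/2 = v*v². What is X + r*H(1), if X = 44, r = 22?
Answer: 88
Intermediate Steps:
H(v) = 2*v³ (H(v) = 2*(v*v²) = 2*v³)
X + r*H(1) = 44 + 22*(2*1³) = 44 + 22*(2*1) = 44 + 22*2 = 44 + 44 = 88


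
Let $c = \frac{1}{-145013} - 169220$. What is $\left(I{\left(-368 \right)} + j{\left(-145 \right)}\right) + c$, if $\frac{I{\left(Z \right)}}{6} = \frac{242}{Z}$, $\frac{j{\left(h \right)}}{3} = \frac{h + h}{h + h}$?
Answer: $- \frac{2257609803343}{13341196} \approx -1.6922 \cdot 10^{5}$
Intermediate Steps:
$j{\left(h \right)} = 3$ ($j{\left(h \right)} = 3 \frac{h + h}{h + h} = 3 \frac{2 h}{2 h} = 3 \cdot 2 h \frac{1}{2 h} = 3 \cdot 1 = 3$)
$c = - \frac{24539099861}{145013}$ ($c = - \frac{1}{145013} - 169220 = - \frac{24539099861}{145013} \approx -1.6922 \cdot 10^{5}$)
$I{\left(Z \right)} = \frac{1452}{Z}$ ($I{\left(Z \right)} = 6 \frac{242}{Z} = \frac{1452}{Z}$)
$\left(I{\left(-368 \right)} + j{\left(-145 \right)}\right) + c = \left(\frac{1452}{-368} + 3\right) - \frac{24539099861}{145013} = \left(1452 \left(- \frac{1}{368}\right) + 3\right) - \frac{24539099861}{145013} = \left(- \frac{363}{92} + 3\right) - \frac{24539099861}{145013} = - \frac{87}{92} - \frac{24539099861}{145013} = - \frac{2257609803343}{13341196}$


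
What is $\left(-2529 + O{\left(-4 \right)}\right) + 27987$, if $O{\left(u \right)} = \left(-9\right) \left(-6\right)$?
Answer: $25512$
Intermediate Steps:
$O{\left(u \right)} = 54$
$\left(-2529 + O{\left(-4 \right)}\right) + 27987 = \left(-2529 + 54\right) + 27987 = -2475 + 27987 = 25512$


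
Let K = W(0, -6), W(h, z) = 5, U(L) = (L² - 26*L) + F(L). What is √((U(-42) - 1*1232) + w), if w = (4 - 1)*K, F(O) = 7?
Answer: √1646 ≈ 40.571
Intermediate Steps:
U(L) = 7 + L² - 26*L (U(L) = (L² - 26*L) + 7 = 7 + L² - 26*L)
K = 5
w = 15 (w = (4 - 1)*5 = 3*5 = 15)
√((U(-42) - 1*1232) + w) = √(((7 + (-42)² - 26*(-42)) - 1*1232) + 15) = √(((7 + 1764 + 1092) - 1232) + 15) = √((2863 - 1232) + 15) = √(1631 + 15) = √1646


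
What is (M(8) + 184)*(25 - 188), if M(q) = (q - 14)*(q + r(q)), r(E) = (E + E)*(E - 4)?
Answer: 40424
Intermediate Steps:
r(E) = 2*E*(-4 + E) (r(E) = (2*E)*(-4 + E) = 2*E*(-4 + E))
M(q) = (-14 + q)*(q + 2*q*(-4 + q)) (M(q) = (q - 14)*(q + 2*q*(-4 + q)) = (-14 + q)*(q + 2*q*(-4 + q)))
(M(8) + 184)*(25 - 188) = (8*(98 - 35*8 + 2*8²) + 184)*(25 - 188) = (8*(98 - 280 + 2*64) + 184)*(-163) = (8*(98 - 280 + 128) + 184)*(-163) = (8*(-54) + 184)*(-163) = (-432 + 184)*(-163) = -248*(-163) = 40424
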